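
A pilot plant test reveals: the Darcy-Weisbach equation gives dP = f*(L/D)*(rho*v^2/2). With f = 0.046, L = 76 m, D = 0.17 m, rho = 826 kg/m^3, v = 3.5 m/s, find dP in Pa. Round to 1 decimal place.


dP = f * (L/D) * (rho*v^2/2)
dP = 0.046 * (76/0.17) * (826*3.5^2/2)
L/D = 447.05882353
rho*v^2/2 = 826*12.25/2 = 5059.25
dP = 0.046 * 447.05882353 * 5059.25
dP = 104042.0 Pa


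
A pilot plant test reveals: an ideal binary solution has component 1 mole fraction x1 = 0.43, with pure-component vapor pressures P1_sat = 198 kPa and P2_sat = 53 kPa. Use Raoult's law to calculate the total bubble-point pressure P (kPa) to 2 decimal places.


P = x1*P1_sat + x2*P2_sat
x2 = 1 - x1 = 1 - 0.43 = 0.57
P = 0.43*198 + 0.57*53
P = 85.14 + 30.21
P = 115.35 kPa


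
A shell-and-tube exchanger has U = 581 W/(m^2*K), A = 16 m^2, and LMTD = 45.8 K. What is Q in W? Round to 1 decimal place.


Q = U * A * LMTD
Q = 581 * 16 * 45.8
Q = 425756.8 W


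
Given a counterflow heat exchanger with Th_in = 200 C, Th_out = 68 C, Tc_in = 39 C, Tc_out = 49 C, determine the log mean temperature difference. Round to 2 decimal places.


dT1 = Th_in - Tc_out = 200 - 49 = 151
dT2 = Th_out - Tc_in = 68 - 39 = 29
LMTD = (dT1 - dT2) / ln(dT1/dT2)
LMTD = (151 - 29) / ln(151/29)
LMTD = 73.94 K


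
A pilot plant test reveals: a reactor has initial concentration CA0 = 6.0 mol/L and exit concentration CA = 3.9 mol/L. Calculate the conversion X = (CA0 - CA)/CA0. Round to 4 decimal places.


X = (CA0 - CA) / CA0
X = (6.0 - 3.9) / 6.0
X = 2.1 / 6.0
X = 0.3500


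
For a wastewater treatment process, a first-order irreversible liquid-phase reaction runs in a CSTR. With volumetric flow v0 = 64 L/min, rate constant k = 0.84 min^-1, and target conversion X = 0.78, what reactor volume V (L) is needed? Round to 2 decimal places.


V = v0 * X / (k * (1 - X))
V = 64 * 0.78 / (0.84 * (1 - 0.78))
V = 49.92 / (0.84 * 0.22)
V = 49.92 / 0.1848
V = 270.13 L


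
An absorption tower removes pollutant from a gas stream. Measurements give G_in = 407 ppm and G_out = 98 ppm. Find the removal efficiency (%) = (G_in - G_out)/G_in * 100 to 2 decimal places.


Efficiency = (G_in - G_out) / G_in * 100%
Efficiency = (407 - 98) / 407 * 100
Efficiency = 309 / 407 * 100
Efficiency = 75.92%


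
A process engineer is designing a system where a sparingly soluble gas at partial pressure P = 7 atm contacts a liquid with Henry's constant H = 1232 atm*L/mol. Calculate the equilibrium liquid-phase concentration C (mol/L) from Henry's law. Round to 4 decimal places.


C = P / H
C = 7 / 1232
C = 0.0057 mol/L


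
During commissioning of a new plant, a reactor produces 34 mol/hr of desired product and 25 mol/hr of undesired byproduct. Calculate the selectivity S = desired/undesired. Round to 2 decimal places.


S = desired product rate / undesired product rate
S = 34 / 25
S = 1.36


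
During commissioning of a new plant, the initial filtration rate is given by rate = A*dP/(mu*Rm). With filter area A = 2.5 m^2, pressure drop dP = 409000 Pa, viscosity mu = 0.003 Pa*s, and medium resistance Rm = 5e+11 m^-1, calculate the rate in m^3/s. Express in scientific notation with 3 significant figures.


rate = A * dP / (mu * Rm)
rate = 2.5 * 409000 / (0.003 * 5e+11)
rate = 1022500.0 / 1.500e+09
rate = 6.82e-04 m^3/s


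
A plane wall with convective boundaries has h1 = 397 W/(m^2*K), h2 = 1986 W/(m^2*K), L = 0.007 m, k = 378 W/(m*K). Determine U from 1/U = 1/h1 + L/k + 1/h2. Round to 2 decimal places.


1/U = 1/h1 + L/k + 1/h2
1/U = 1/397 + 0.007/378 + 1/1986
1/U = 0.0025188917 + 1.85185e-05 + 0.0005035247
1/U = 0.0030409349
U = 328.85 W/(m^2*K)


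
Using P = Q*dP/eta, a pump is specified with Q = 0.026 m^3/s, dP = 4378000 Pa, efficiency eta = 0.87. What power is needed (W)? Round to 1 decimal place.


P = Q * dP / eta
P = 0.026 * 4378000 / 0.87
P = 113828.0 / 0.87
P = 130836.8 W


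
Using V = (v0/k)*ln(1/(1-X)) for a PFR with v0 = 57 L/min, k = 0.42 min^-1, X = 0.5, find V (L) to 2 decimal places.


V = (v0/k) * ln(1/(1-X))
V = (57/0.42) * ln(1/(1-0.5))
V = 135.714286 * ln(2.0)
V = 135.714286 * 0.693147
V = 94.07 L


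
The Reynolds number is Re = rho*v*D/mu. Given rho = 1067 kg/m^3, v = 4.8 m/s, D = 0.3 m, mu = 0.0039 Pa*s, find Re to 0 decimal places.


Re = rho * v * D / mu
Re = 1067 * 4.8 * 0.3 / 0.0039
Re = 1536.48 / 0.0039
Re = 393969


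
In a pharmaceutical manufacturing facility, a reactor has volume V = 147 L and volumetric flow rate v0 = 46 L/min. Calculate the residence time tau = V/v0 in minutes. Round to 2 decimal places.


tau = V / v0
tau = 147 / 46
tau = 3.20 min


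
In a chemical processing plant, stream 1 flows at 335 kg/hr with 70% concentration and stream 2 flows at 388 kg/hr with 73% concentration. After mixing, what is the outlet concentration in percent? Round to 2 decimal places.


Mass balance on solute: F1*x1 + F2*x2 = F3*x3
F3 = F1 + F2 = 335 + 388 = 723 kg/hr
x3 = (F1*x1 + F2*x2)/F3
x3 = (335*0.7 + 388*0.73) / 723
x3 = 71.61%


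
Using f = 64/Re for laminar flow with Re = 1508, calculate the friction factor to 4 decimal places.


f = 64 / Re
f = 64 / 1508
f = 0.0424


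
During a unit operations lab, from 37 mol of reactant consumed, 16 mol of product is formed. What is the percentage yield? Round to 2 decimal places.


Yield = (moles product / moles consumed) * 100%
Yield = (16 / 37) * 100
Yield = 0.4324 * 100
Yield = 43.24%


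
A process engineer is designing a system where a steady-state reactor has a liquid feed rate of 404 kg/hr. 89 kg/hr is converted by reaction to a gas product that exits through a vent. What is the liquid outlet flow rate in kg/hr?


Steady-state mass balance on the main outlet: F_out = F_in - F_removed
F_out = 404 - 89
F_out = 315 kg/hr


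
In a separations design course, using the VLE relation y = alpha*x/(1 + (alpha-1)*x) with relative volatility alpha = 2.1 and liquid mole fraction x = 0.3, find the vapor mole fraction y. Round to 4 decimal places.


y = alpha*x / (1 + (alpha-1)*x)
y = 2.1*0.3 / (1 + (2.1-1)*0.3)
y = 0.63 / (1 + 0.33)
y = 0.63 / 1.33
y = 0.4737


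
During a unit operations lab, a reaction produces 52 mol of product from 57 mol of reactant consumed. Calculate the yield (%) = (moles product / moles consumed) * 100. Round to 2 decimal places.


Yield = (moles product / moles consumed) * 100%
Yield = (52 / 57) * 100
Yield = 0.9123 * 100
Yield = 91.23%


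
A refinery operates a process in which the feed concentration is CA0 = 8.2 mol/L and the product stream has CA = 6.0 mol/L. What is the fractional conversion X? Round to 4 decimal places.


X = (CA0 - CA) / CA0
X = (8.2 - 6.0) / 8.2
X = 2.2 / 8.2
X = 0.2683


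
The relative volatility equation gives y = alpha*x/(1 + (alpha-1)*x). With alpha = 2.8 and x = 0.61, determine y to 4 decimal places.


y = alpha*x / (1 + (alpha-1)*x)
y = 2.8*0.61 / (1 + (2.8-1)*0.61)
y = 1.708 / (1 + 1.098)
y = 1.708 / 2.098
y = 0.8141


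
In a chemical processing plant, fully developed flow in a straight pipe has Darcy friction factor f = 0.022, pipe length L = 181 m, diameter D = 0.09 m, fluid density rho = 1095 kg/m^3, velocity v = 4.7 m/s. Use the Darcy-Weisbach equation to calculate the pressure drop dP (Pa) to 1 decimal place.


dP = f * (L/D) * (rho*v^2/2)
dP = 0.022 * (181/0.09) * (1095*4.7^2/2)
L/D = 2011.11111111
rho*v^2/2 = 1095*22.09/2 = 12094.275
dP = 0.022 * 2011.11111111 * 12094.275
dP = 535104.5 Pa


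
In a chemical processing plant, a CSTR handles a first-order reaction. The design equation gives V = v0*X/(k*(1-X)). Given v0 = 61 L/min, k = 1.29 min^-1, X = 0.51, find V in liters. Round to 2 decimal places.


V = v0 * X / (k * (1 - X))
V = 61 * 0.51 / (1.29 * (1 - 0.51))
V = 31.11 / (1.29 * 0.49)
V = 31.11 / 0.6321
V = 49.22 L


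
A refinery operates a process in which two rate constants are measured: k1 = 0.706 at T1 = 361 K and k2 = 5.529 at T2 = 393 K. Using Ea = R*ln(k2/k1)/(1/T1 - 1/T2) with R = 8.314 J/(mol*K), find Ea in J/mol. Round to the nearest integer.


Ea = R * ln(k2/k1) / (1/T1 - 1/T2)
ln(k2/k1) = ln(5.529/0.706) = 2.058147
1/T1 - 1/T2 = 1/361 - 1/393 = 0.00022555384
Ea = 8.314 * 2.058147 / 0.00022555384
Ea = 75864 J/mol


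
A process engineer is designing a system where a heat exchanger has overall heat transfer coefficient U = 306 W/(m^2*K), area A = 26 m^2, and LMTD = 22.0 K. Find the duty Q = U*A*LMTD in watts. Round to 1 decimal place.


Q = U * A * LMTD
Q = 306 * 26 * 22.0
Q = 175032.0 W


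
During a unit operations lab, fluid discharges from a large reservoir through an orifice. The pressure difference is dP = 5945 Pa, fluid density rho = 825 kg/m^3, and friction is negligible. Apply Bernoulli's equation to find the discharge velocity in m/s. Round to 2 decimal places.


v = sqrt(2*dP/rho)
v = sqrt(2*5945/825)
v = sqrt(14.412121)
v = 3.80 m/s


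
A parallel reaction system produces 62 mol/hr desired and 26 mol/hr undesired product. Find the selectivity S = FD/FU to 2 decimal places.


S = desired product rate / undesired product rate
S = 62 / 26
S = 2.38


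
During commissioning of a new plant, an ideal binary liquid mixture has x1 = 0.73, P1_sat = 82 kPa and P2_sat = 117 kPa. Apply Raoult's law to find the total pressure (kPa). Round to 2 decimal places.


P = x1*P1_sat + x2*P2_sat
x2 = 1 - x1 = 1 - 0.73 = 0.27
P = 0.73*82 + 0.27*117
P = 59.86 + 31.59
P = 91.45 kPa


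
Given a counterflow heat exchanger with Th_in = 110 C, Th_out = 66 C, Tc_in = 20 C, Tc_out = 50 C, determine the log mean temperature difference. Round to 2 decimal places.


dT1 = Th_in - Tc_out = 110 - 50 = 60
dT2 = Th_out - Tc_in = 66 - 20 = 46
LMTD = (dT1 - dT2) / ln(dT1/dT2)
LMTD = (60 - 46) / ln(60/46)
LMTD = 52.69 K


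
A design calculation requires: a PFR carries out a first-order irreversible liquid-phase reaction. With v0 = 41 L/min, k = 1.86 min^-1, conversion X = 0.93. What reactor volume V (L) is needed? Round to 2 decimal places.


V = (v0/k) * ln(1/(1-X))
V = (41/1.86) * ln(1/(1-0.93))
V = 22.043011 * ln(14.285714)
V = 22.043011 * 2.65926
V = 58.62 L


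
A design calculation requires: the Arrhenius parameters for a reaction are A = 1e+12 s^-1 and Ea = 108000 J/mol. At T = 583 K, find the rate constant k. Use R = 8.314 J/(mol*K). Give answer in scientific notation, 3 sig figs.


k = A * exp(-Ea/(R*T))
k = 1e+12 * exp(-108000 / (8.314 * 583))
k = 1e+12 * exp(-22.281539)
k = 2.10e+02


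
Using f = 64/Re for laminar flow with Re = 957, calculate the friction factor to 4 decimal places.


f = 64 / Re
f = 64 / 957
f = 0.0669


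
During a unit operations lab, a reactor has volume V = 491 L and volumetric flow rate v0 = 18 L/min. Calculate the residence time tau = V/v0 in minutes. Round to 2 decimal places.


tau = V / v0
tau = 491 / 18
tau = 27.28 min


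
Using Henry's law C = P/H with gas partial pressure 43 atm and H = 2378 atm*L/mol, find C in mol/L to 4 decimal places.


C = P / H
C = 43 / 2378
C = 0.0181 mol/L


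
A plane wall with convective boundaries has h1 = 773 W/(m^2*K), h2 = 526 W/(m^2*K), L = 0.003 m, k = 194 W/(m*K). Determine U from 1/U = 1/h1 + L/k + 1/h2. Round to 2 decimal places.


1/U = 1/h1 + L/k + 1/h2
1/U = 1/773 + 0.003/194 + 1/526
1/U = 0.0012936611 + 1.54639e-05 + 0.0019011407
1/U = 0.0032102657
U = 311.50 W/(m^2*K)


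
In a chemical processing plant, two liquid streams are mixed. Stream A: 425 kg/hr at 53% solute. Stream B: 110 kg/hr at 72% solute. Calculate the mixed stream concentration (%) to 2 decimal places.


Mass balance on solute: F1*x1 + F2*x2 = F3*x3
F3 = F1 + F2 = 425 + 110 = 535 kg/hr
x3 = (F1*x1 + F2*x2)/F3
x3 = (425*0.53 + 110*0.72) / 535
x3 = 56.91%


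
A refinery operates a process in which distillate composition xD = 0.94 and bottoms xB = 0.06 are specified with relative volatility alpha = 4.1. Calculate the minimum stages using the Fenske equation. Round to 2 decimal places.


N_min = ln((xD*(1-xB))/(xB*(1-xD))) / ln(alpha)
Numerator inside ln: 0.8836 / 0.0036 = 245.444444
ln(245.444444) = 5.503071
ln(alpha) = ln(4.1) = 1.410987
N_min = 5.503071 / 1.410987 = 3.90


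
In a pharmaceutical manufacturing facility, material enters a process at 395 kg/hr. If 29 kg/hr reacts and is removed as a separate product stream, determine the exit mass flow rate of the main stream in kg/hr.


Steady-state mass balance on the main outlet: F_out = F_in - F_removed
F_out = 395 - 29
F_out = 366 kg/hr


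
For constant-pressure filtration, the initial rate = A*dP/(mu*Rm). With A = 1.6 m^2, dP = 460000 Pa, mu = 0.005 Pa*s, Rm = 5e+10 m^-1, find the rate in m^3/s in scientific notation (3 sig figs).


rate = A * dP / (mu * Rm)
rate = 1.6 * 460000 / (0.005 * 5e+10)
rate = 736000.0 / 2.500e+08
rate = 2.94e-03 m^3/s


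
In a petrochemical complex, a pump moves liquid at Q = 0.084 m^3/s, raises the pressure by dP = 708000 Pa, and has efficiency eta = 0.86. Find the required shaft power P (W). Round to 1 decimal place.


P = Q * dP / eta
P = 0.084 * 708000 / 0.86
P = 59472.0 / 0.86
P = 69153.5 W


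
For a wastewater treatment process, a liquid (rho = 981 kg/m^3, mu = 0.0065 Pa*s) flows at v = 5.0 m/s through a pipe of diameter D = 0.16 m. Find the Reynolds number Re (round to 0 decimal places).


Re = rho * v * D / mu
Re = 981 * 5.0 * 0.16 / 0.0065
Re = 784.8 / 0.0065
Re = 120738


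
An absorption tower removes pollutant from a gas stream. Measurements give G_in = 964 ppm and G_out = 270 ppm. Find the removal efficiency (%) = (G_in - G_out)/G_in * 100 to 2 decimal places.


Efficiency = (G_in - G_out) / G_in * 100%
Efficiency = (964 - 270) / 964 * 100
Efficiency = 694 / 964 * 100
Efficiency = 71.99%


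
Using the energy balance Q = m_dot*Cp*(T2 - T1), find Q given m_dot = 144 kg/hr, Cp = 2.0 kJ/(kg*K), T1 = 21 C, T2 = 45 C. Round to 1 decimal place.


Q = m_dot * Cp * (T2 - T1)
Q = 144 * 2.0 * (45 - 21)
Q = 144 * 2.0 * 24
Q = 6912.0 kJ/hr


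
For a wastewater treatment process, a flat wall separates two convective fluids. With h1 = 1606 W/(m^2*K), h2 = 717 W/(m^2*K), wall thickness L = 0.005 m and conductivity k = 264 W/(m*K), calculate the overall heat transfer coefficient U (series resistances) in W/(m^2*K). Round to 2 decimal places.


1/U = 1/h1 + L/k + 1/h2
1/U = 1/1606 + 0.005/264 + 1/717
1/U = 0.000622665 + 1.89394e-05 + 0.0013947001
1/U = 0.0020363045
U = 491.09 W/(m^2*K)


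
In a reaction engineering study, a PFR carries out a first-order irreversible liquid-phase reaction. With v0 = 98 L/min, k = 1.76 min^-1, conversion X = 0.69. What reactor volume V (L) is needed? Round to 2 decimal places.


V = (v0/k) * ln(1/(1-X))
V = (98/1.76) * ln(1/(1-0.69))
V = 55.681818 * ln(3.225806)
V = 55.681818 * 1.171183
V = 65.21 L


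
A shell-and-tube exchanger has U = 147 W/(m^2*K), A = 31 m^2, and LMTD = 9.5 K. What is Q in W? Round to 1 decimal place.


Q = U * A * LMTD
Q = 147 * 31 * 9.5
Q = 43291.5 W


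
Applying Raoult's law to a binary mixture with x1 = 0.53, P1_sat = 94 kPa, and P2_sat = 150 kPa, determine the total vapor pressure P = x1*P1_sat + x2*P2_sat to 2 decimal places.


P = x1*P1_sat + x2*P2_sat
x2 = 1 - x1 = 1 - 0.53 = 0.47
P = 0.53*94 + 0.47*150
P = 49.82 + 70.5
P = 120.32 kPa


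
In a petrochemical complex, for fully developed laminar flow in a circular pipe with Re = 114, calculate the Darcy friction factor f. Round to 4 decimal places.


f = 64 / Re
f = 64 / 114
f = 0.5614


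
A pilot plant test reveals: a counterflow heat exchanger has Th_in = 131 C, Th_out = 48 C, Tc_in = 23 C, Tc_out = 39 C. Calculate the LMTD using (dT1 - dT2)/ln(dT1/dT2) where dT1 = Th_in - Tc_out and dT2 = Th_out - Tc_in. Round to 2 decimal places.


dT1 = Th_in - Tc_out = 131 - 39 = 92
dT2 = Th_out - Tc_in = 48 - 23 = 25
LMTD = (dT1 - dT2) / ln(dT1/dT2)
LMTD = (92 - 25) / ln(92/25)
LMTD = 51.42 K


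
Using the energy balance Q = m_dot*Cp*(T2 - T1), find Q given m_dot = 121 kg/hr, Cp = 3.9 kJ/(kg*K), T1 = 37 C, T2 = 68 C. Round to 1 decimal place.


Q = m_dot * Cp * (T2 - T1)
Q = 121 * 3.9 * (68 - 37)
Q = 121 * 3.9 * 31
Q = 14628.9 kJ/hr


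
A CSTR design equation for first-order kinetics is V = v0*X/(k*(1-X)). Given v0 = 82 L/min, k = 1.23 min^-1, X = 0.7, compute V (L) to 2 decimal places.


V = v0 * X / (k * (1 - X))
V = 82 * 0.7 / (1.23 * (1 - 0.7))
V = 57.4 / (1.23 * 0.3)
V = 57.4 / 0.369
V = 155.56 L


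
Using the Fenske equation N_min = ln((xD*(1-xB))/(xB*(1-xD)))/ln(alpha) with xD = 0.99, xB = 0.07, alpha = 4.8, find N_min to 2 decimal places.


N_min = ln((xD*(1-xB))/(xB*(1-xD))) / ln(alpha)
Numerator inside ln: 0.9207 / 0.0007 = 1315.285714
ln(1315.285714) = 7.181809
ln(alpha) = ln(4.8) = 1.568616
N_min = 7.181809 / 1.568616 = 4.58


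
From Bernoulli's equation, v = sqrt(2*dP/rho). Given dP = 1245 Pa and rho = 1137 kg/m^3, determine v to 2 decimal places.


v = sqrt(2*dP/rho)
v = sqrt(2*1245/1137)
v = sqrt(2.189974)
v = 1.48 m/s


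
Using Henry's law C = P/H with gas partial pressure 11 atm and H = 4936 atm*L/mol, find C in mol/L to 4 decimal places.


C = P / H
C = 11 / 4936
C = 0.0022 mol/L


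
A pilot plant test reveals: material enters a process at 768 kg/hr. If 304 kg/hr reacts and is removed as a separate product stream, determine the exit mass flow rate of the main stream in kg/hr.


Steady-state mass balance on the main outlet: F_out = F_in - F_removed
F_out = 768 - 304
F_out = 464 kg/hr


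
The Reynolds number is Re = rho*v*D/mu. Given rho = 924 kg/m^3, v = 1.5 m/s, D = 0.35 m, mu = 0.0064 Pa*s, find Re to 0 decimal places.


Re = rho * v * D / mu
Re = 924 * 1.5 * 0.35 / 0.0064
Re = 485.1 / 0.0064
Re = 75797


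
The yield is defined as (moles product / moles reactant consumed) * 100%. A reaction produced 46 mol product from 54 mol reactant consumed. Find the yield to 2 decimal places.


Yield = (moles product / moles consumed) * 100%
Yield = (46 / 54) * 100
Yield = 0.8519 * 100
Yield = 85.19%


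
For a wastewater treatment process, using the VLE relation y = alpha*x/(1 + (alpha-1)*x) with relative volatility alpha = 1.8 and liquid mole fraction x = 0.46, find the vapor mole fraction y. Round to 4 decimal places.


y = alpha*x / (1 + (alpha-1)*x)
y = 1.8*0.46 / (1 + (1.8-1)*0.46)
y = 0.828 / (1 + 0.368)
y = 0.828 / 1.368
y = 0.6053


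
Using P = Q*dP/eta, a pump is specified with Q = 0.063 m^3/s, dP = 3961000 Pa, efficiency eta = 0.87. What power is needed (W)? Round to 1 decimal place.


P = Q * dP / eta
P = 0.063 * 3961000 / 0.87
P = 249543.0 / 0.87
P = 286831.0 W


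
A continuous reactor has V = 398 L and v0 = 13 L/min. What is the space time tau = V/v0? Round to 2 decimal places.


tau = V / v0
tau = 398 / 13
tau = 30.62 min


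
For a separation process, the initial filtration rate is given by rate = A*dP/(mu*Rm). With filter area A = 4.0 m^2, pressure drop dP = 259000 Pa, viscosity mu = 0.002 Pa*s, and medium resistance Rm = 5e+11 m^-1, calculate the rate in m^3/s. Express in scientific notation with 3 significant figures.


rate = A * dP / (mu * Rm)
rate = 4.0 * 259000 / (0.002 * 5e+11)
rate = 1036000.0 / 1.000e+09
rate = 1.04e-03 m^3/s


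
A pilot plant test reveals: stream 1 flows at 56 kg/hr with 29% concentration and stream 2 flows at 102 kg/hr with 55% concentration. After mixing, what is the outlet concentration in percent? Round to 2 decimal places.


Mass balance on solute: F1*x1 + F2*x2 = F3*x3
F3 = F1 + F2 = 56 + 102 = 158 kg/hr
x3 = (F1*x1 + F2*x2)/F3
x3 = (56*0.29 + 102*0.55) / 158
x3 = 45.78%


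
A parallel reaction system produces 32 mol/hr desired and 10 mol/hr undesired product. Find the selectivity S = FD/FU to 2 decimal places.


S = desired product rate / undesired product rate
S = 32 / 10
S = 3.20


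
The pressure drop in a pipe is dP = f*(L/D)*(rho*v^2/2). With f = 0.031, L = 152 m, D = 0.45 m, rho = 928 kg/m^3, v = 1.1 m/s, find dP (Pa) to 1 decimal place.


dP = f * (L/D) * (rho*v^2/2)
dP = 0.031 * (152/0.45) * (928*1.1^2/2)
L/D = 337.77777778
rho*v^2/2 = 928*1.21/2 = 561.44
dP = 0.031 * 337.77777778 * 561.44
dP = 5878.9 Pa


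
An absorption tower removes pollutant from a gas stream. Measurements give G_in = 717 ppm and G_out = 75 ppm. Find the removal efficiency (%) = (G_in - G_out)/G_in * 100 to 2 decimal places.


Efficiency = (G_in - G_out) / G_in * 100%
Efficiency = (717 - 75) / 717 * 100
Efficiency = 642 / 717 * 100
Efficiency = 89.54%


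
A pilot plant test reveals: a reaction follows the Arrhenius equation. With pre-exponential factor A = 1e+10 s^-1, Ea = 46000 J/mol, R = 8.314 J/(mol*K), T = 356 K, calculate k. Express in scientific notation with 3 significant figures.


k = A * exp(-Ea/(R*T))
k = 1e+10 * exp(-46000 / (8.314 * 356))
k = 1e+10 * exp(-15.541675)
k = 1.78e+03


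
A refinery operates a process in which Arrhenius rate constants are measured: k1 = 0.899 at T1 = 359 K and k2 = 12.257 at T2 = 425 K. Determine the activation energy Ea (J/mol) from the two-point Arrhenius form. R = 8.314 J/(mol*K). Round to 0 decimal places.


Ea = R * ln(k2/k1) / (1/T1 - 1/T2)
ln(k2/k1) = ln(12.257/0.899) = 2.6125694
1/T1 - 1/T2 = 1/359 - 1/425 = 0.000432574144
Ea = 8.314 * 2.6125694 / 0.000432574144
Ea = 50213 J/mol


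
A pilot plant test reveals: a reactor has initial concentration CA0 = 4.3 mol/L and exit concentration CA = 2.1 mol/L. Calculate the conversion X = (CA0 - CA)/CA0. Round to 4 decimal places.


X = (CA0 - CA) / CA0
X = (4.3 - 2.1) / 4.3
X = 2.2 / 4.3
X = 0.5116


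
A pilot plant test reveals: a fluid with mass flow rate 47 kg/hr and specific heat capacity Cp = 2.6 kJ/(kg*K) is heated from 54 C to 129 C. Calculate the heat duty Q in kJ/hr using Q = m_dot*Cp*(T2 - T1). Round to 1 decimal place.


Q = m_dot * Cp * (T2 - T1)
Q = 47 * 2.6 * (129 - 54)
Q = 47 * 2.6 * 75
Q = 9165.0 kJ/hr


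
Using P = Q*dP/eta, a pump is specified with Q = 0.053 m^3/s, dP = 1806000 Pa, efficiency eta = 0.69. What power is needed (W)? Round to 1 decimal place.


P = Q * dP / eta
P = 0.053 * 1806000 / 0.69
P = 95718.0 / 0.69
P = 138721.7 W


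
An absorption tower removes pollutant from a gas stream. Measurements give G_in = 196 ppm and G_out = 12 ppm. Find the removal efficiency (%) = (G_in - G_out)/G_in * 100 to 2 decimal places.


Efficiency = (G_in - G_out) / G_in * 100%
Efficiency = (196 - 12) / 196 * 100
Efficiency = 184 / 196 * 100
Efficiency = 93.88%


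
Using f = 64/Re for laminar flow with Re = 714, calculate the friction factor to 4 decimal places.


f = 64 / Re
f = 64 / 714
f = 0.0896


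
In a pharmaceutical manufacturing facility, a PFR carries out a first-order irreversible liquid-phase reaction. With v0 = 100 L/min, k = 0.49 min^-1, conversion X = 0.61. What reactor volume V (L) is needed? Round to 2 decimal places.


V = (v0/k) * ln(1/(1-X))
V = (100/0.49) * ln(1/(1-0.61))
V = 204.081633 * ln(2.564103)
V = 204.081633 * 0.941609
V = 192.17 L


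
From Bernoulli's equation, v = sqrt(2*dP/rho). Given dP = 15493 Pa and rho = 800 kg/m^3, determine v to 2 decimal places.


v = sqrt(2*dP/rho)
v = sqrt(2*15493/800)
v = sqrt(38.7325)
v = 6.22 m/s


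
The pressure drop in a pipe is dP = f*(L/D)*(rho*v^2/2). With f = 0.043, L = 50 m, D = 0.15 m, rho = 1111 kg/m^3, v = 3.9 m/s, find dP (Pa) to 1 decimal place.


dP = f * (L/D) * (rho*v^2/2)
dP = 0.043 * (50/0.15) * (1111*3.9^2/2)
L/D = 333.33333333
rho*v^2/2 = 1111*15.21/2 = 8449.155
dP = 0.043 * 333.33333333 * 8449.155
dP = 121104.6 Pa


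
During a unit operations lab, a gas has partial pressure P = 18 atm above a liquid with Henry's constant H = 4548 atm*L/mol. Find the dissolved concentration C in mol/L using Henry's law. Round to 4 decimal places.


C = P / H
C = 18 / 4548
C = 0.0040 mol/L


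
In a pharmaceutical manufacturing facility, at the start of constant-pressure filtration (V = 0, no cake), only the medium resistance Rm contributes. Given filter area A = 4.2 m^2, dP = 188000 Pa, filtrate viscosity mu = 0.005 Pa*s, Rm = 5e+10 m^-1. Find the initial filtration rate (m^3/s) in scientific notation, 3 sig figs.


rate = A * dP / (mu * Rm)
rate = 4.2 * 188000 / (0.005 * 5e+10)
rate = 789600.0 / 2.500e+08
rate = 3.16e-03 m^3/s


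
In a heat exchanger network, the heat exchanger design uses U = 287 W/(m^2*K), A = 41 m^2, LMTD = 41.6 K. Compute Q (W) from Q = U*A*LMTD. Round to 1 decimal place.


Q = U * A * LMTD
Q = 287 * 41 * 41.6
Q = 489507.2 W


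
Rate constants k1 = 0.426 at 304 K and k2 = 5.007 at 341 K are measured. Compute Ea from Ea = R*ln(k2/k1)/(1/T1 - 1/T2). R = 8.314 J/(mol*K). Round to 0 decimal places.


Ea = R * ln(k2/k1) / (1/T1 - 1/T2)
ln(k2/k1) = ln(5.007/0.426) = 2.4641529
1/T1 - 1/T2 = 1/304 - 1/341 = 0.000356922365
Ea = 8.314 * 2.4641529 / 0.000356922365
Ea = 57399 J/mol


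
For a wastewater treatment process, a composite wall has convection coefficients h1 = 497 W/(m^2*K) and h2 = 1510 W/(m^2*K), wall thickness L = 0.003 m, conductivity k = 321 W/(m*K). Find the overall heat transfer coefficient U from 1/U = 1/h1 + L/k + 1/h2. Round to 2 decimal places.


1/U = 1/h1 + L/k + 1/h2
1/U = 1/497 + 0.003/321 + 1/1510
1/U = 0.0020120724 + 9.3458e-06 + 0.0006622517
1/U = 0.0026836699
U = 372.62 W/(m^2*K)


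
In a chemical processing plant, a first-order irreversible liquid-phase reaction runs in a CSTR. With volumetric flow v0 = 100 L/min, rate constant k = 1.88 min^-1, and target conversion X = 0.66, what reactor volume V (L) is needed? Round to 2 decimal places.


V = v0 * X / (k * (1 - X))
V = 100 * 0.66 / (1.88 * (1 - 0.66))
V = 66.0 / (1.88 * 0.34)
V = 66.0 / 0.6392
V = 103.25 L


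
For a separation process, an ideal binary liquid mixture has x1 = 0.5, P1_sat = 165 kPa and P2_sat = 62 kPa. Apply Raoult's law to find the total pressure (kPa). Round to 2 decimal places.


P = x1*P1_sat + x2*P2_sat
x2 = 1 - x1 = 1 - 0.5 = 0.5
P = 0.5*165 + 0.5*62
P = 82.5 + 31.0
P = 113.50 kPa


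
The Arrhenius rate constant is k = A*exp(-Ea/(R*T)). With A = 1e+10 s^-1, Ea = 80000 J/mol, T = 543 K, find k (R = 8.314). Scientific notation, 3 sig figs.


k = A * exp(-Ea/(R*T))
k = 1e+10 * exp(-80000 / (8.314 * 543))
k = 1e+10 * exp(-17.72067)
k = 2.01e+02


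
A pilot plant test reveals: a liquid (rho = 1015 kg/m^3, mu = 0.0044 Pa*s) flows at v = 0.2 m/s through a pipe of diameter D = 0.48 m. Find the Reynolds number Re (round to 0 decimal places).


Re = rho * v * D / mu
Re = 1015 * 0.2 * 0.48 / 0.0044
Re = 97.44 / 0.0044
Re = 22145


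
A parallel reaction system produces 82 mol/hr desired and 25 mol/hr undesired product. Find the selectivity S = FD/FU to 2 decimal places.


S = desired product rate / undesired product rate
S = 82 / 25
S = 3.28


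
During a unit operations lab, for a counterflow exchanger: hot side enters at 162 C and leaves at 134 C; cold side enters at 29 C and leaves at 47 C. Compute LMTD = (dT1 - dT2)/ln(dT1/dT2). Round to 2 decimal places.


dT1 = Th_in - Tc_out = 162 - 47 = 115
dT2 = Th_out - Tc_in = 134 - 29 = 105
LMTD = (dT1 - dT2) / ln(dT1/dT2)
LMTD = (115 - 105) / ln(115/105)
LMTD = 109.92 K


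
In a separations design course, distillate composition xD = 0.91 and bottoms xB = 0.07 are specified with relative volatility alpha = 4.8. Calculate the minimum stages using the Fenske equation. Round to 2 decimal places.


N_min = ln((xD*(1-xB))/(xB*(1-xD))) / ln(alpha)
Numerator inside ln: 0.8463 / 0.0063 = 134.333333
ln(134.333333) = 4.900324
ln(alpha) = ln(4.8) = 1.568616
N_min = 4.900324 / 1.568616 = 3.12


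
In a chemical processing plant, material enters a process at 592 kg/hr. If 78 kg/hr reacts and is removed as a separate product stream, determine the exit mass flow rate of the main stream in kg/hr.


Steady-state mass balance on the main outlet: F_out = F_in - F_removed
F_out = 592 - 78
F_out = 514 kg/hr


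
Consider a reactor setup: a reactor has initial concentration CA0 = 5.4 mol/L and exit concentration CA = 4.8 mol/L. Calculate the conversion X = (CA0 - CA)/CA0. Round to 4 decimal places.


X = (CA0 - CA) / CA0
X = (5.4 - 4.8) / 5.4
X = 0.6 / 5.4
X = 0.1111


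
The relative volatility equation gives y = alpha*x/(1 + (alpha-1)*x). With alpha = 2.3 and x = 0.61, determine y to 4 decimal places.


y = alpha*x / (1 + (alpha-1)*x)
y = 2.3*0.61 / (1 + (2.3-1)*0.61)
y = 1.403 / (1 + 0.793)
y = 1.403 / 1.793
y = 0.7825


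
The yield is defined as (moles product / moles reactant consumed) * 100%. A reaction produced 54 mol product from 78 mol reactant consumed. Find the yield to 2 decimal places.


Yield = (moles product / moles consumed) * 100%
Yield = (54 / 78) * 100
Yield = 0.6923 * 100
Yield = 69.23%


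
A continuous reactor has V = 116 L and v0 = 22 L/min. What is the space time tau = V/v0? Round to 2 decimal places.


tau = V / v0
tau = 116 / 22
tau = 5.27 min


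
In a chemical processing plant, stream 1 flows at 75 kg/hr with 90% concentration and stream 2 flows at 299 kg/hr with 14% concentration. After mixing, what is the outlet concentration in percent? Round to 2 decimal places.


Mass balance on solute: F1*x1 + F2*x2 = F3*x3
F3 = F1 + F2 = 75 + 299 = 374 kg/hr
x3 = (F1*x1 + F2*x2)/F3
x3 = (75*0.9 + 299*0.14) / 374
x3 = 29.24%


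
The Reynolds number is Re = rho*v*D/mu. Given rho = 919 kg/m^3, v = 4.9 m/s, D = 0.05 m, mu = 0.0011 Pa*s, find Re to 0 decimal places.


Re = rho * v * D / mu
Re = 919 * 4.9 * 0.05 / 0.0011
Re = 225.155 / 0.0011
Re = 204686


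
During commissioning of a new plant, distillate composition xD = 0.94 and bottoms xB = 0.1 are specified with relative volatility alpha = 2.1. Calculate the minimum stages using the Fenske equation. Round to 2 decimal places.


N_min = ln((xD*(1-xB))/(xB*(1-xD))) / ln(alpha)
Numerator inside ln: 0.846 / 0.006 = 141.0
ln(141.0) = 4.94876
ln(alpha) = ln(2.1) = 0.741937
N_min = 4.94876 / 0.741937 = 6.67


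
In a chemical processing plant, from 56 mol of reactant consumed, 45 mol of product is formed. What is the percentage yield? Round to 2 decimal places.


Yield = (moles product / moles consumed) * 100%
Yield = (45 / 56) * 100
Yield = 0.8036 * 100
Yield = 80.36%


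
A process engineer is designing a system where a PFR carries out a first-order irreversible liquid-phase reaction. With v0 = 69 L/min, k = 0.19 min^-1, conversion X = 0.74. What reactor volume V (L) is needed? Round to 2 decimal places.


V = (v0/k) * ln(1/(1-X))
V = (69/0.19) * ln(1/(1-0.74))
V = 363.157895 * ln(3.846154)
V = 363.157895 * 1.347074
V = 489.20 L


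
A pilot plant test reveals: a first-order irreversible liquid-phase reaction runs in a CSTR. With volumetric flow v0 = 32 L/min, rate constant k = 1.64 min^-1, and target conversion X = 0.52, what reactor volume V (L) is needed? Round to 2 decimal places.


V = v0 * X / (k * (1 - X))
V = 32 * 0.52 / (1.64 * (1 - 0.52))
V = 16.64 / (1.64 * 0.48)
V = 16.64 / 0.7872
V = 21.14 L


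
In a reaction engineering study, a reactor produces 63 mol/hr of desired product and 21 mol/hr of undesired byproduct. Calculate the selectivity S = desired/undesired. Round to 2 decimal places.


S = desired product rate / undesired product rate
S = 63 / 21
S = 3.00


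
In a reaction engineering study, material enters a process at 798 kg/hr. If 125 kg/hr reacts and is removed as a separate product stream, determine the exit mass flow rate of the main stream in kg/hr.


Steady-state mass balance on the main outlet: F_out = F_in - F_removed
F_out = 798 - 125
F_out = 673 kg/hr


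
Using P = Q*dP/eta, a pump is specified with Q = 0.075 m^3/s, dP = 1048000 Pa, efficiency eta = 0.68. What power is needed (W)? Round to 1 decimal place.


P = Q * dP / eta
P = 0.075 * 1048000 / 0.68
P = 78600.0 / 0.68
P = 115588.2 W


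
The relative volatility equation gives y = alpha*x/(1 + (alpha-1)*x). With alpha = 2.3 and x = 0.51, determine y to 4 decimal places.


y = alpha*x / (1 + (alpha-1)*x)
y = 2.3*0.51 / (1 + (2.3-1)*0.51)
y = 1.173 / (1 + 0.663)
y = 1.173 / 1.663
y = 0.7054


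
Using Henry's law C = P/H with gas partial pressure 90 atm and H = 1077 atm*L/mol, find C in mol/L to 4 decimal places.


C = P / H
C = 90 / 1077
C = 0.0836 mol/L


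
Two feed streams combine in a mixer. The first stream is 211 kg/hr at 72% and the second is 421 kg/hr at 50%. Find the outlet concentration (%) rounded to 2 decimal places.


Mass balance on solute: F1*x1 + F2*x2 = F3*x3
F3 = F1 + F2 = 211 + 421 = 632 kg/hr
x3 = (F1*x1 + F2*x2)/F3
x3 = (211*0.72 + 421*0.5) / 632
x3 = 57.34%


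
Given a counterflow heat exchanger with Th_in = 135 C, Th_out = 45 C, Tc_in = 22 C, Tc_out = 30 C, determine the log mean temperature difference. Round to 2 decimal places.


dT1 = Th_in - Tc_out = 135 - 30 = 105
dT2 = Th_out - Tc_in = 45 - 22 = 23
LMTD = (dT1 - dT2) / ln(dT1/dT2)
LMTD = (105 - 23) / ln(105/23)
LMTD = 54.00 K


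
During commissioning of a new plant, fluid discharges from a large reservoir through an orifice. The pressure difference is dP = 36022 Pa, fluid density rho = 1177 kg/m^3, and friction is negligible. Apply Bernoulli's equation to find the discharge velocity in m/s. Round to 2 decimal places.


v = sqrt(2*dP/rho)
v = sqrt(2*36022/1177)
v = sqrt(61.209856)
v = 7.82 m/s


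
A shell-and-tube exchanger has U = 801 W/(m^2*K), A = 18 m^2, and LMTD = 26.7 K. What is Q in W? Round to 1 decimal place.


Q = U * A * LMTD
Q = 801 * 18 * 26.7
Q = 384960.6 W


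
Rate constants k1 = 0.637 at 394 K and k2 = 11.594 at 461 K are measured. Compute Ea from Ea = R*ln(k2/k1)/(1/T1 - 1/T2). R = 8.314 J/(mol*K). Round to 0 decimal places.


Ea = R * ln(k2/k1) / (1/T1 - 1/T2)
ln(k2/k1) = ln(11.594/0.637) = 2.9014733
1/T1 - 1/T2 = 1/394 - 1/461 = 0.000368873669
Ea = 8.314 * 2.9014733 / 0.000368873669
Ea = 65396 J/mol


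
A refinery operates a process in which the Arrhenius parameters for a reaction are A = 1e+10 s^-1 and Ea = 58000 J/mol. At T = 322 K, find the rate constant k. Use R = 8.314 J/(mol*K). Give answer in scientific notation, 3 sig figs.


k = A * exp(-Ea/(R*T))
k = 1e+10 * exp(-58000 / (8.314 * 322))
k = 1e+10 * exp(-21.66517)
k = 3.90e+00


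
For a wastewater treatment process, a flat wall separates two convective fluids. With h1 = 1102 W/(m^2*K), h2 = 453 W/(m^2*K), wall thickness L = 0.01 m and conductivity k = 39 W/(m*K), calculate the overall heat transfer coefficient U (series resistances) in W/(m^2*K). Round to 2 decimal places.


1/U = 1/h1 + L/k + 1/h2
1/U = 1/1102 + 0.01/39 + 1/453
1/U = 0.000907441 + 0.0002564103 + 0.0022075055
1/U = 0.0033713568
U = 296.62 W/(m^2*K)


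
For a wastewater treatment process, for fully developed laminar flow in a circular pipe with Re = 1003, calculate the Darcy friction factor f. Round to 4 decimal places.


f = 64 / Re
f = 64 / 1003
f = 0.0638


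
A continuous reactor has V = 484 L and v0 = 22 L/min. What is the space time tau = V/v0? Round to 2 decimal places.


tau = V / v0
tau = 484 / 22
tau = 22.00 min


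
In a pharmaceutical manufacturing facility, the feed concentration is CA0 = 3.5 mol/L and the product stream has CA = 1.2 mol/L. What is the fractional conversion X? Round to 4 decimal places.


X = (CA0 - CA) / CA0
X = (3.5 - 1.2) / 3.5
X = 2.3 / 3.5
X = 0.6571


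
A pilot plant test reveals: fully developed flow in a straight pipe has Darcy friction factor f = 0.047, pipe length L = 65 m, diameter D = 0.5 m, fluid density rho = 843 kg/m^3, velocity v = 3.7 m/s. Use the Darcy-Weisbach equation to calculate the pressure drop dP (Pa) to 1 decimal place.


dP = f * (L/D) * (rho*v^2/2)
dP = 0.047 * (65/0.5) * (843*3.7^2/2)
L/D = 130.0
rho*v^2/2 = 843*13.69/2 = 5770.335
dP = 0.047 * 130.0 * 5770.335
dP = 35256.7 Pa


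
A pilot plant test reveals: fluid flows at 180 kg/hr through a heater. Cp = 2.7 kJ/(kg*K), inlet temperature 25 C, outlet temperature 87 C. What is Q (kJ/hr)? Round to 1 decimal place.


Q = m_dot * Cp * (T2 - T1)
Q = 180 * 2.7 * (87 - 25)
Q = 180 * 2.7 * 62
Q = 30132.0 kJ/hr


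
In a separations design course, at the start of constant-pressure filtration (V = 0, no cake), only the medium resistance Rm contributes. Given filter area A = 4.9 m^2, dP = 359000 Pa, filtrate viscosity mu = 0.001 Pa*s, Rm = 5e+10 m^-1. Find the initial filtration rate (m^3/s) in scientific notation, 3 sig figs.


rate = A * dP / (mu * Rm)
rate = 4.9 * 359000 / (0.001 * 5e+10)
rate = 1759100.0 / 5.000e+07
rate = 3.52e-02 m^3/s


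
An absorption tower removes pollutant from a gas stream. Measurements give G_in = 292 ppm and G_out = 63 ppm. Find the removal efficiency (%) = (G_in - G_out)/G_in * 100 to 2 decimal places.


Efficiency = (G_in - G_out) / G_in * 100%
Efficiency = (292 - 63) / 292 * 100
Efficiency = 229 / 292 * 100
Efficiency = 78.42%


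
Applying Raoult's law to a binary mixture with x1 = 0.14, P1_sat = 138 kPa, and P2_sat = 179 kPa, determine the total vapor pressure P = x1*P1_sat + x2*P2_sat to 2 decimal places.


P = x1*P1_sat + x2*P2_sat
x2 = 1 - x1 = 1 - 0.14 = 0.86
P = 0.14*138 + 0.86*179
P = 19.32 + 153.94
P = 173.26 kPa


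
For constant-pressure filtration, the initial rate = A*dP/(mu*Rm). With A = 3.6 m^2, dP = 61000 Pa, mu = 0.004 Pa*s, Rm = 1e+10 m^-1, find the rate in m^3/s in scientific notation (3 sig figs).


rate = A * dP / (mu * Rm)
rate = 3.6 * 61000 / (0.004 * 1e+10)
rate = 219600.0 / 4.000e+07
rate = 5.49e-03 m^3/s


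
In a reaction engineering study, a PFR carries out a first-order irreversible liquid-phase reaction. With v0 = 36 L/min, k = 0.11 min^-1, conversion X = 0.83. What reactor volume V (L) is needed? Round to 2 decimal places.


V = (v0/k) * ln(1/(1-X))
V = (36/0.11) * ln(1/(1-0.83))
V = 327.272727 * ln(5.882353)
V = 327.272727 * 1.771957
V = 579.91 L


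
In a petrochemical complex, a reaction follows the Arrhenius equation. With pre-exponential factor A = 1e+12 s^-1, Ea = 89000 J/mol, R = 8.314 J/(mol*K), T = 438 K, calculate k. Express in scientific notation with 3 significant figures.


k = A * exp(-Ea/(R*T))
k = 1e+12 * exp(-89000 / (8.314 * 438))
k = 1e+12 * exp(-24.440263)
k = 2.43e+01


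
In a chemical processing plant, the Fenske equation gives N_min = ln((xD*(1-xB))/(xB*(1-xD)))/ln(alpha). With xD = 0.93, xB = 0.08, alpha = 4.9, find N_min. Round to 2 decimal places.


N_min = ln((xD*(1-xB))/(xB*(1-xD))) / ln(alpha)
Numerator inside ln: 0.8556 / 0.0056 = 152.785714
ln(152.785714) = 5.029036
ln(alpha) = ln(4.9) = 1.589235
N_min = 5.029036 / 1.589235 = 3.16


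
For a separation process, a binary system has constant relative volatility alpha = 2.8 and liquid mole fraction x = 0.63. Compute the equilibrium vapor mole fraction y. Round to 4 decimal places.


y = alpha*x / (1 + (alpha-1)*x)
y = 2.8*0.63 / (1 + (2.8-1)*0.63)
y = 1.764 / (1 + 1.134)
y = 1.764 / 2.134
y = 0.8266


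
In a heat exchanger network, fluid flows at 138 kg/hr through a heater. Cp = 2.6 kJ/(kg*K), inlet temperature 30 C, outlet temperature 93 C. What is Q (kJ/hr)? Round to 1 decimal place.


Q = m_dot * Cp * (T2 - T1)
Q = 138 * 2.6 * (93 - 30)
Q = 138 * 2.6 * 63
Q = 22604.4 kJ/hr


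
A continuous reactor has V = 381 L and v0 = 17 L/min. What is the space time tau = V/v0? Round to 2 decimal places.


tau = V / v0
tau = 381 / 17
tau = 22.41 min


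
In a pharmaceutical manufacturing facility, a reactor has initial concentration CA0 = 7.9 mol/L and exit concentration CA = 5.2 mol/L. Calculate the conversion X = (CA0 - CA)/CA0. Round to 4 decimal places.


X = (CA0 - CA) / CA0
X = (7.9 - 5.2) / 7.9
X = 2.7 / 7.9
X = 0.3418


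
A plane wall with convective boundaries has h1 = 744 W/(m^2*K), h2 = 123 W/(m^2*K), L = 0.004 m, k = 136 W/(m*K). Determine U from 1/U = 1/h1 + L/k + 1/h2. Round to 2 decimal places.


1/U = 1/h1 + L/k + 1/h2
1/U = 1/744 + 0.004/136 + 1/123
1/U = 0.001344086 + 2.94118e-05 + 0.0081300813
1/U = 0.0095035791
U = 105.22 W/(m^2*K)
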